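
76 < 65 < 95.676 False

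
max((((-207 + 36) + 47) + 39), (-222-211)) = -85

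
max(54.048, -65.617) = 54.048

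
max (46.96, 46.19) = 46.96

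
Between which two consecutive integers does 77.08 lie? 77 and 78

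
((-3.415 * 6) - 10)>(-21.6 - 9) True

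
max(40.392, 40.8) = 40.8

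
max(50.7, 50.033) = 50.7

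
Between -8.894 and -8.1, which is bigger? -8.1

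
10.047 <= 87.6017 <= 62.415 False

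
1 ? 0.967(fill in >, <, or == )>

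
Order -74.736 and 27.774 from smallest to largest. -74.736, 27.774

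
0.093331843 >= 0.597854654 False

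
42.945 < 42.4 False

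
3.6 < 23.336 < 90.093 True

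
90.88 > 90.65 True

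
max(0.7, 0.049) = 0.7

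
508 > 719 False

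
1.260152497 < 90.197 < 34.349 False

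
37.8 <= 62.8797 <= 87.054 True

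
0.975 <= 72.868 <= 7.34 False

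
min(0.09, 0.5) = 0.09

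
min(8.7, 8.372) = 8.372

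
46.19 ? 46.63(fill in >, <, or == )<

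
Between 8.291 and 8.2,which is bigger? 8.291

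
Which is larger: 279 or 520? 520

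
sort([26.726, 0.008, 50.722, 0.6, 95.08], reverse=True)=[95.08, 50.722, 26.726, 0.6, 0.008]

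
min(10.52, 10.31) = 10.31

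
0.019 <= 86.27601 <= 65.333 False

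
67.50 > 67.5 False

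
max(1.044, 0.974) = 1.044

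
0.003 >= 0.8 False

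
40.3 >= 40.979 False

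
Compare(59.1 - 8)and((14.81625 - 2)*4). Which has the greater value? ((14.81625 - 2)*4)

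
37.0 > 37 False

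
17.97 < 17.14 False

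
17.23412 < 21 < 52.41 True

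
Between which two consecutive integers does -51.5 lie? -52 and -51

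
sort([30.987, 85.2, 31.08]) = [30.987, 31.08, 85.2]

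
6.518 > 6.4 True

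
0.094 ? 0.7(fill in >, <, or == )<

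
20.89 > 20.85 True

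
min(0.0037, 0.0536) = 0.0037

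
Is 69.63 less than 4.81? No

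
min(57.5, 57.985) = 57.5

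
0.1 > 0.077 True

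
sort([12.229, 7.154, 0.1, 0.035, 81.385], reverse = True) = [81.385, 12.229, 7.154, 0.1, 0.035]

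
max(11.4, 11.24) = 11.4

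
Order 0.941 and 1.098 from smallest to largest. 0.941, 1.098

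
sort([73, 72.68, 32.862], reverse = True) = [73, 72.68, 32.862]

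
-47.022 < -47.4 False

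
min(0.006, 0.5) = 0.006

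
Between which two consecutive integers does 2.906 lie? 2 and 3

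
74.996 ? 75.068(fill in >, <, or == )<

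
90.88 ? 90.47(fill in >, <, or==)>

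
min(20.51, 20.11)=20.11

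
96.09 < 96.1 True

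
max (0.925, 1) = 1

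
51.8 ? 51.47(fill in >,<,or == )>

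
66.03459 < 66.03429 False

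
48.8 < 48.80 False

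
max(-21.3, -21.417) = -21.3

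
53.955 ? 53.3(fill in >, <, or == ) >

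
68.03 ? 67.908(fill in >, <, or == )>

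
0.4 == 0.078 False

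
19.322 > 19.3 True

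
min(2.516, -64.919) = -64.919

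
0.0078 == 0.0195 False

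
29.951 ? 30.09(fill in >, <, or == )<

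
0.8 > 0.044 True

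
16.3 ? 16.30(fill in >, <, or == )==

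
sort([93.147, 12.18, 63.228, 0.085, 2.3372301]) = [0.085, 2.3372301, 12.18, 63.228, 93.147]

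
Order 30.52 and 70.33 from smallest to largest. 30.52, 70.33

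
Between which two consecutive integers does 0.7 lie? 0 and 1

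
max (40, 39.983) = 40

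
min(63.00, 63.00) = 63.00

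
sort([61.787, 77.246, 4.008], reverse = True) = [77.246, 61.787, 4.008]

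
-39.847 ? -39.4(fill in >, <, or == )<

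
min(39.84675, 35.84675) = 35.84675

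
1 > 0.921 True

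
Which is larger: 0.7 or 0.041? 0.7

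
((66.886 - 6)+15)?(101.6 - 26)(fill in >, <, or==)>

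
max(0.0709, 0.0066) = 0.0709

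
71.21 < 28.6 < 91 False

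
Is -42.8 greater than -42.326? No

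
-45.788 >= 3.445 False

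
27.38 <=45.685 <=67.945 True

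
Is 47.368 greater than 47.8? No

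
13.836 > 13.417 True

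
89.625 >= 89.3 True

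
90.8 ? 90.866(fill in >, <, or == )<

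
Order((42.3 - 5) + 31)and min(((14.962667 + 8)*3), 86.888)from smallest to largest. ((42.3 - 5) + 31), min(((14.962667 + 8)*3), 86.888)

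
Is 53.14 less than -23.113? No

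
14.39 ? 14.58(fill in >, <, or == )<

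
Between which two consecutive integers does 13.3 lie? 13 and 14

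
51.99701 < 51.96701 False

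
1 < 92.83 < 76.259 False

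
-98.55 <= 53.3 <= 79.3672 True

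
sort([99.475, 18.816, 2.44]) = [2.44, 18.816, 99.475]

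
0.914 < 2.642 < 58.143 True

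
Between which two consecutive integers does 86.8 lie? 86 and 87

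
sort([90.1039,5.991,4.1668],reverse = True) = [90.1039,5.991,4.1668]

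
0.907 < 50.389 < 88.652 True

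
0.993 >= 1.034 False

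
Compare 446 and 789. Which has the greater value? 789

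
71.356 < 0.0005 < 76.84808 False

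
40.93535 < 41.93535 True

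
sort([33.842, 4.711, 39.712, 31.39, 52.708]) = [4.711, 31.39, 33.842, 39.712, 52.708]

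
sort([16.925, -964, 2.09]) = [-964, 2.09, 16.925]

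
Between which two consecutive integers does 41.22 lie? 41 and 42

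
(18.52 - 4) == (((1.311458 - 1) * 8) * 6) False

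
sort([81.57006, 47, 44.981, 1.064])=[1.064, 44.981, 47, 81.57006]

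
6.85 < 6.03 False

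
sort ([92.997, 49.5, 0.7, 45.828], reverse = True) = [92.997, 49.5, 45.828, 0.7]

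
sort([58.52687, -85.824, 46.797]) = [-85.824, 46.797, 58.52687]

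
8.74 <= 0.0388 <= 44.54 False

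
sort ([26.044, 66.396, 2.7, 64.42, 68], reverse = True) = [68, 66.396, 64.42, 26.044, 2.7]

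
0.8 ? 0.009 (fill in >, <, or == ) >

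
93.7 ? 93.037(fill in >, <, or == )>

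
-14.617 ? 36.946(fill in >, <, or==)<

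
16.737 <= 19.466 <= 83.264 True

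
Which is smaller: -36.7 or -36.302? -36.7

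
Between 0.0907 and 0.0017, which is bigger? 0.0907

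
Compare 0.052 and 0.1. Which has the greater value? 0.1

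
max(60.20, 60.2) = 60.2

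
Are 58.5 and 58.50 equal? Yes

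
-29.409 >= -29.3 False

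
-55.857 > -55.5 False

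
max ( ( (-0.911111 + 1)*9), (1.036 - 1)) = 0.800001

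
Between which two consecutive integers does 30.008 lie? 30 and 31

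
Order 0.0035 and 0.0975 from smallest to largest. 0.0035, 0.0975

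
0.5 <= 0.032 False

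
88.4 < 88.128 False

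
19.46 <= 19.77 True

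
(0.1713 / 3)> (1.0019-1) True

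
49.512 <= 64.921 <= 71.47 True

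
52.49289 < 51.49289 False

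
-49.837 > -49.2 False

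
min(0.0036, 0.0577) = 0.0036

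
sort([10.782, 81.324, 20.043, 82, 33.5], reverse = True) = [82, 81.324, 33.5, 20.043, 10.782]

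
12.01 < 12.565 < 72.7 True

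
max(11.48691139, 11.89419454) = 11.89419454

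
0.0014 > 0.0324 False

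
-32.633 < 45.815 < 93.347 True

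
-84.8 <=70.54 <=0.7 False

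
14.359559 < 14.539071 True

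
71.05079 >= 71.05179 False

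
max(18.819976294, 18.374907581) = 18.819976294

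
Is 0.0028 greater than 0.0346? No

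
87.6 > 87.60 False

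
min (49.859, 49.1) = 49.1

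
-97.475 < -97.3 True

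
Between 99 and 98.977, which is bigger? 99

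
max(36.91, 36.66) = 36.91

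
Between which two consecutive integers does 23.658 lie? 23 and 24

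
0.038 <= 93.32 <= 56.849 False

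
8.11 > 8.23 False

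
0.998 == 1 False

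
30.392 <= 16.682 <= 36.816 False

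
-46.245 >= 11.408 False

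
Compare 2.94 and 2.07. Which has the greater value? 2.94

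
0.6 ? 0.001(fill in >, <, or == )>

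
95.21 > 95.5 False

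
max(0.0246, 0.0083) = 0.0246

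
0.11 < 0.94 True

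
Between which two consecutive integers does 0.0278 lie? 0 and 1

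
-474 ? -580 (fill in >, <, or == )>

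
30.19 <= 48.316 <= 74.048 True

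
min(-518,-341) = -518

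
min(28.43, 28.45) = 28.43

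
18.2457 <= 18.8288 True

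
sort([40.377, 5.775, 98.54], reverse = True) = [98.54, 40.377, 5.775]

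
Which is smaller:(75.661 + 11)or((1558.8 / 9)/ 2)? ((1558.8 / 9)/ 2)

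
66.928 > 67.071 False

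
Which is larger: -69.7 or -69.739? -69.7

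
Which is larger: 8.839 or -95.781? 8.839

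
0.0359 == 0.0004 False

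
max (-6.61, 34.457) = 34.457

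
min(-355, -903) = -903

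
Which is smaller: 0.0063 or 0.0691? 0.0063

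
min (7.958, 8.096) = 7.958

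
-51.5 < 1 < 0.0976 False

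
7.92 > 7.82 True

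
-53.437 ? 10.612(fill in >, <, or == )<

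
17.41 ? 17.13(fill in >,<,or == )>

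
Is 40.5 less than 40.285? No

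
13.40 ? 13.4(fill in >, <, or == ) ==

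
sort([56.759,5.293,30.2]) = [5.293,30.2,56.759]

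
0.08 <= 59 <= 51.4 False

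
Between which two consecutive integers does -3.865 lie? -4 and -3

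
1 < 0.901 False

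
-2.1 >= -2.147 True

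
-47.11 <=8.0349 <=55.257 True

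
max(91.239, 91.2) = 91.239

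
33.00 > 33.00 False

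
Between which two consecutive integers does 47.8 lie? 47 and 48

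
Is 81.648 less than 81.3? No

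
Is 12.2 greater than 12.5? No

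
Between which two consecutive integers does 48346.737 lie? 48346 and 48347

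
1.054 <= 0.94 False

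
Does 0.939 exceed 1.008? No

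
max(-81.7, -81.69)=-81.69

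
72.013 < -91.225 False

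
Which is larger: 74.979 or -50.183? 74.979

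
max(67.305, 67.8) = 67.8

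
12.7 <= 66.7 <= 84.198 True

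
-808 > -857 True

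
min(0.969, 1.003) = 0.969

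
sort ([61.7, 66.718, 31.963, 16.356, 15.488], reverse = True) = [66.718, 61.7, 31.963, 16.356, 15.488]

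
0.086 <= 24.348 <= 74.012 True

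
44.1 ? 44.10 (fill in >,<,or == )==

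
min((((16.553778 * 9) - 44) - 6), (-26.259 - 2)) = -28.259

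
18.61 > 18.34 True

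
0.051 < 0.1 True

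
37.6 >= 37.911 False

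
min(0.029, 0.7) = 0.029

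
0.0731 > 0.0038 True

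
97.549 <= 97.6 True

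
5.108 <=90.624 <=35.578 False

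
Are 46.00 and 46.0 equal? Yes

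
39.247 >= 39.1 True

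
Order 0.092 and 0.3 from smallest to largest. 0.092, 0.3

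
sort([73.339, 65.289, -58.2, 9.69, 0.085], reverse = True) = [73.339, 65.289, 9.69, 0.085, -58.2]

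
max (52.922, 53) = 53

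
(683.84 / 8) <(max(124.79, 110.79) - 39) True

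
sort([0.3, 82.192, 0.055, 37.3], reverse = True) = [82.192, 37.3, 0.3, 0.055]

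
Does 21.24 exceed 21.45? No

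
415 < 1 False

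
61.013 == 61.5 False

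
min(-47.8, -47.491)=-47.8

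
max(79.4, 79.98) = 79.98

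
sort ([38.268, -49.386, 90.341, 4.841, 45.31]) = [-49.386, 4.841, 38.268, 45.31, 90.341]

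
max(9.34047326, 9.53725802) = 9.53725802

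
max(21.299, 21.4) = 21.4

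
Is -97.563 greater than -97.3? No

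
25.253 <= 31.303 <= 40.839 True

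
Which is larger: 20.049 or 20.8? 20.8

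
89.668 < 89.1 False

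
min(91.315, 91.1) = 91.1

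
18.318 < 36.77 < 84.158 True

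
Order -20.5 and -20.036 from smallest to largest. -20.5, -20.036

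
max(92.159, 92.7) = 92.7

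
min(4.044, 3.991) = 3.991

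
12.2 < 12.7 True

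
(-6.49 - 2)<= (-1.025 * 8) True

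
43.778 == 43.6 False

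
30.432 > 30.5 False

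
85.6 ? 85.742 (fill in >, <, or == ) <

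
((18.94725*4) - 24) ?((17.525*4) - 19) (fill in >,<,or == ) >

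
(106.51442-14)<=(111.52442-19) True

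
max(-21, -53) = -21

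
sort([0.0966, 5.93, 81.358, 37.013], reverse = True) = [81.358, 37.013, 5.93, 0.0966]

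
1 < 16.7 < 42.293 True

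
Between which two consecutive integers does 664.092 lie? 664 and 665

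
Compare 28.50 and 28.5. They are equal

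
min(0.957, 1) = 0.957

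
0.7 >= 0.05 True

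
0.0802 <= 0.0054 False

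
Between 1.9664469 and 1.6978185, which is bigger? 1.9664469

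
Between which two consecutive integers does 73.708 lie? 73 and 74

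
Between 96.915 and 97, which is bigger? 97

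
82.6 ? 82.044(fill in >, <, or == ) >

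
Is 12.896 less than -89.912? No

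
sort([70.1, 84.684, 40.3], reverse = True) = [84.684, 70.1, 40.3]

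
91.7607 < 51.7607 False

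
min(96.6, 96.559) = 96.559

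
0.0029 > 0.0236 False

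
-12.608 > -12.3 False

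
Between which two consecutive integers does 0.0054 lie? 0 and 1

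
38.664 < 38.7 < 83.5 True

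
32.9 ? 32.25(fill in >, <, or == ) >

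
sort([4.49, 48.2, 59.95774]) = [4.49, 48.2, 59.95774]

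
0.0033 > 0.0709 False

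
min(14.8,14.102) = 14.102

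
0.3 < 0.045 False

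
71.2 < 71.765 True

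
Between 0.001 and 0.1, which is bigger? 0.1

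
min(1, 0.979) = 0.979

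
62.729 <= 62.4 False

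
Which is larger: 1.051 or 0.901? 1.051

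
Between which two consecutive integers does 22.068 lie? 22 and 23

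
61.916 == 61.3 False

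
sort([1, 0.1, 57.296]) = [0.1, 1, 57.296]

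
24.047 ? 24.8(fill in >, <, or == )<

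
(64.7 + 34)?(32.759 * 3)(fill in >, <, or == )>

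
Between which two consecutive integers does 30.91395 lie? 30 and 31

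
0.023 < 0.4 True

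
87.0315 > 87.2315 False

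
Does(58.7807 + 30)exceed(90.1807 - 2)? Yes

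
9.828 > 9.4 True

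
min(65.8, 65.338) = 65.338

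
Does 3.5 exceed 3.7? No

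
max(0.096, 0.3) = 0.3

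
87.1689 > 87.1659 True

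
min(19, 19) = 19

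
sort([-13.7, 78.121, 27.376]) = [-13.7, 27.376, 78.121]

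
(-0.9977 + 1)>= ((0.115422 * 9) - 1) False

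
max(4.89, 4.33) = 4.89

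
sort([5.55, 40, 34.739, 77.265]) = [5.55, 34.739, 40, 77.265]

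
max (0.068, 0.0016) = 0.068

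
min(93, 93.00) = 93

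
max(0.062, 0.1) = 0.1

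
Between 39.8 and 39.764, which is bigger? 39.8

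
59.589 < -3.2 False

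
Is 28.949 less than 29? Yes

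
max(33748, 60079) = 60079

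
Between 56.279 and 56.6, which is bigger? 56.6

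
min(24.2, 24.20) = 24.2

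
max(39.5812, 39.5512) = 39.5812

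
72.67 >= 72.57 True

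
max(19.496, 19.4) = 19.496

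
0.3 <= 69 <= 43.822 False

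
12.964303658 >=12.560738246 True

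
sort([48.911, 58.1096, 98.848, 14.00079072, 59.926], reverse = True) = [98.848, 59.926, 58.1096, 48.911, 14.00079072]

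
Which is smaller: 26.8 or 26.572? 26.572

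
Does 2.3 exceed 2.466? No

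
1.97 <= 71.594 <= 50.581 False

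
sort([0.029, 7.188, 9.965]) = [0.029, 7.188, 9.965]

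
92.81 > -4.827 True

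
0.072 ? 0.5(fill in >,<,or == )<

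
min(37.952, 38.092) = 37.952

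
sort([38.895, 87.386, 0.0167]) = [0.0167, 38.895, 87.386]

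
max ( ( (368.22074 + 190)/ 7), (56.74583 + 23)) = 79.74583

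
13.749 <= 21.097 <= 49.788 True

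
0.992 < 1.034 True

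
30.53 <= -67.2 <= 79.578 False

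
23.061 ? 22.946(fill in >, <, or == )>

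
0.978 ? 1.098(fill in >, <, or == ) <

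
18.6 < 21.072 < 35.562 True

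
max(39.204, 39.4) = 39.4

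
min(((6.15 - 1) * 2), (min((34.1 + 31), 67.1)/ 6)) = 10.3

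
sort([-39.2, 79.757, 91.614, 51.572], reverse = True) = [91.614, 79.757, 51.572, -39.2]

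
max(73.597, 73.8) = 73.8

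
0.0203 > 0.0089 True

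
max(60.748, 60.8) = 60.8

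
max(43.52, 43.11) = 43.52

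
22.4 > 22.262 True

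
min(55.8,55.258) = 55.258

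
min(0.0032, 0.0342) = 0.0032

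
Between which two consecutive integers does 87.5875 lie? 87 and 88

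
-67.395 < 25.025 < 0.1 False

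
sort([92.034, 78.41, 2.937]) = [2.937, 78.41, 92.034]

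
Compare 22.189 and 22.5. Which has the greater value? 22.5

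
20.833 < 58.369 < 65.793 True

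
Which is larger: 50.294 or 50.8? 50.8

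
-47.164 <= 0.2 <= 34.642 True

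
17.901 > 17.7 True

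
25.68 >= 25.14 True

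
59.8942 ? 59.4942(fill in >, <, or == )>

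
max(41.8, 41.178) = 41.8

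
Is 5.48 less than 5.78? Yes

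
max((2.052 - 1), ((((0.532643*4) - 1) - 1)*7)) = 1.052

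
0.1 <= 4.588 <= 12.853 True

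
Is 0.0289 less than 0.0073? No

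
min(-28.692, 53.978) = -28.692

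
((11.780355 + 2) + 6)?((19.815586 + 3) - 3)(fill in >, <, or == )<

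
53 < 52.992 False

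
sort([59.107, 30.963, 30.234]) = [30.234, 30.963, 59.107]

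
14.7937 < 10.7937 False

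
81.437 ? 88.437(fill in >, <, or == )<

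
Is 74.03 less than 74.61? Yes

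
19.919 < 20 True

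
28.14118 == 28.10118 False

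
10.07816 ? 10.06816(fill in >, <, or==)>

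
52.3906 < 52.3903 False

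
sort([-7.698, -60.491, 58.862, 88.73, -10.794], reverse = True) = [88.73, 58.862, -7.698, -10.794, -60.491]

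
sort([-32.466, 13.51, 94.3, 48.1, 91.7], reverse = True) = [94.3, 91.7, 48.1, 13.51, -32.466]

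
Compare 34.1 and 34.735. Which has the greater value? 34.735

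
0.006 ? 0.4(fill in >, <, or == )<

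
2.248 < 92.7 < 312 True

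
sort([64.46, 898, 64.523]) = [64.46, 64.523, 898]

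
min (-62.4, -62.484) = -62.484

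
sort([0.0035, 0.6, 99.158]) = [0.0035, 0.6, 99.158]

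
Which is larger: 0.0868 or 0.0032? 0.0868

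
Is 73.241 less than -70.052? No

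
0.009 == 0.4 False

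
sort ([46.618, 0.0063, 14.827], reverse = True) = [46.618, 14.827, 0.0063]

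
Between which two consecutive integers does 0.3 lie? 0 and 1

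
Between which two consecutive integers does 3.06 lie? 3 and 4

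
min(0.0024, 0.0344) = 0.0024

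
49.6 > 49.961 False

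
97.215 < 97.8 True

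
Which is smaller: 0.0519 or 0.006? 0.006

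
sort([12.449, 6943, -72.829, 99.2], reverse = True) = [6943, 99.2, 12.449, -72.829]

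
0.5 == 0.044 False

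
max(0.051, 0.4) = 0.4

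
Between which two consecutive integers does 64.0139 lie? 64 and 65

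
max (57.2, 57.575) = 57.575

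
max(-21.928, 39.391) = 39.391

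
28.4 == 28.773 False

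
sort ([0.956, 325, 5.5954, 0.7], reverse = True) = [325, 5.5954, 0.956, 0.7]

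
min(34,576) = 34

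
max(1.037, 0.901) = 1.037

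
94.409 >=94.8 False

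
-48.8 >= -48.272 False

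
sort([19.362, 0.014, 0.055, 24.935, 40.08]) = [0.014, 0.055, 19.362, 24.935, 40.08]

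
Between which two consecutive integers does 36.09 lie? 36 and 37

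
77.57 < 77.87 True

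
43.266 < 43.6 True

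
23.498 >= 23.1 True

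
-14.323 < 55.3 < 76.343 True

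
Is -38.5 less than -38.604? No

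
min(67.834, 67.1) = 67.1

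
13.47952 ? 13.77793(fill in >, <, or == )<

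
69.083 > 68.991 True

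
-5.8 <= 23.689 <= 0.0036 False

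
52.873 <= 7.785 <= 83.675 False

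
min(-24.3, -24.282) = -24.3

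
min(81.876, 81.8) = 81.8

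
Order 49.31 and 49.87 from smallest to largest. 49.31, 49.87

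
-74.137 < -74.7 False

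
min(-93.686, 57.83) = -93.686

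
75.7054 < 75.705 False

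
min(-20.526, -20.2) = -20.526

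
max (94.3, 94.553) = 94.553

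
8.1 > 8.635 False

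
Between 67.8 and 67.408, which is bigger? 67.8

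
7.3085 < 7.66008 True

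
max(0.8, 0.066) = 0.8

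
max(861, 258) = 861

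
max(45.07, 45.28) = 45.28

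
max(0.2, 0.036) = 0.2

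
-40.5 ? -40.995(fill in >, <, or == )>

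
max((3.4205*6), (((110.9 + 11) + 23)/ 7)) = 20.7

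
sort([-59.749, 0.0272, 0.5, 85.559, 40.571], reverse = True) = [85.559, 40.571, 0.5, 0.0272, -59.749]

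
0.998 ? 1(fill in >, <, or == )<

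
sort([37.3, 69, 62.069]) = [37.3, 62.069, 69]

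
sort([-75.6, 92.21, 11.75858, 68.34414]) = [-75.6, 11.75858, 68.34414, 92.21]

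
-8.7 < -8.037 True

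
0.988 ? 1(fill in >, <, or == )<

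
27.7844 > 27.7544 True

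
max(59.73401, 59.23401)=59.73401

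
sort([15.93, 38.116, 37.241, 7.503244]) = [7.503244, 15.93, 37.241, 38.116]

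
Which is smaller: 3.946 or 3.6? 3.6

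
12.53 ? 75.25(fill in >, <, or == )<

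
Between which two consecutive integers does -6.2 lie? -7 and -6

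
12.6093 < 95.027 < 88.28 False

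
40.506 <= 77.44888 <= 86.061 True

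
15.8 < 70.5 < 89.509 True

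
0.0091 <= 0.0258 True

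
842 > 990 False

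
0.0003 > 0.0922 False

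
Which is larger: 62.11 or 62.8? 62.8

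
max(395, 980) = 980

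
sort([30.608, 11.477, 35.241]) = [11.477, 30.608, 35.241]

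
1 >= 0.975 True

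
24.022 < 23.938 False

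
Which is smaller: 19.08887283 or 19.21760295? 19.08887283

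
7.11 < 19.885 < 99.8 True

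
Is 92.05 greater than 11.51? Yes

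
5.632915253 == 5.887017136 False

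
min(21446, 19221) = 19221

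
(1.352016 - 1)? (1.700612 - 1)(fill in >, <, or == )<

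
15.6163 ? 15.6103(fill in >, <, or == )>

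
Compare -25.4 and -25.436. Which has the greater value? -25.4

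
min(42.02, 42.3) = 42.02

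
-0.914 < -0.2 True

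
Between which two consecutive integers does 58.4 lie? 58 and 59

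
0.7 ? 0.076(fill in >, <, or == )>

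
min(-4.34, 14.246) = -4.34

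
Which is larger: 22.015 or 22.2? 22.2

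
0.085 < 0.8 True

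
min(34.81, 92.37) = 34.81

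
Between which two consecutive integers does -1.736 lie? -2 and -1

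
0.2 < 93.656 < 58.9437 False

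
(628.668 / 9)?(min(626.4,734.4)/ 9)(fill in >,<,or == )>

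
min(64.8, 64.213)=64.213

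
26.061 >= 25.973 True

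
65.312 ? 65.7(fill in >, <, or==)<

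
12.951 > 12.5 True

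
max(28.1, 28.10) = 28.10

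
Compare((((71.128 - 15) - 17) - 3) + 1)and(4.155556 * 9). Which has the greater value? (4.155556 * 9)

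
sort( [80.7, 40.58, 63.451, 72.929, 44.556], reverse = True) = [80.7, 72.929, 63.451, 44.556, 40.58]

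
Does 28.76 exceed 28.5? Yes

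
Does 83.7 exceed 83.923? No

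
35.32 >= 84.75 False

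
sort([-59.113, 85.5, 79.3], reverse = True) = [85.5, 79.3, -59.113]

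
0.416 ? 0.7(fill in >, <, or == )<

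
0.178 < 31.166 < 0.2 False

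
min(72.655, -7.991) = -7.991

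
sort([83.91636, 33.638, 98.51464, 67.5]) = [33.638, 67.5, 83.91636, 98.51464]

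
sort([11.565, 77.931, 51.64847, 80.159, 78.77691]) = [11.565, 51.64847, 77.931, 78.77691, 80.159]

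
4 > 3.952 True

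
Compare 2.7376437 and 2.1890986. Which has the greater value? 2.7376437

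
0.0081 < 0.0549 True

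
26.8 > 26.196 True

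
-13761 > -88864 True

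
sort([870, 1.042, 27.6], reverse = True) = [870, 27.6, 1.042]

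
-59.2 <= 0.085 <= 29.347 True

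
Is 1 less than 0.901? No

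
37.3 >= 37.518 False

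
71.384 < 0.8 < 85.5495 False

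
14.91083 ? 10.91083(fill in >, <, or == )>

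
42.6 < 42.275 False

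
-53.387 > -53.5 True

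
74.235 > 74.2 True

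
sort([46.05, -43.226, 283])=[-43.226, 46.05, 283]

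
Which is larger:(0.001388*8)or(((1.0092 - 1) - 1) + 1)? (0.001388*8)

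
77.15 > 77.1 True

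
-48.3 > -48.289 False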